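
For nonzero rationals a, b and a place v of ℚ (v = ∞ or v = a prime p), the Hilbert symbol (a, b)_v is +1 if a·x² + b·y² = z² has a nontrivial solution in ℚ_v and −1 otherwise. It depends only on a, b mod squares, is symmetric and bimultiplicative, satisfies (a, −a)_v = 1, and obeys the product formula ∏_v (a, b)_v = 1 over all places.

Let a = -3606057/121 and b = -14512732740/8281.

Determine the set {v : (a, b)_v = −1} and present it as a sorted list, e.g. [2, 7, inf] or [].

[2, 5, 17, 23, 37, inf]

(a, b) ≡ (-8177, -370185) mod (ℚ^×)²; places V = {2, 3, 5, 7, 11, 13, 17, 23, 29, 37, ∞}.
(a,b)_37: α=1, u≡33; β=1, v≡8 (mod 37); (33|37)=+1, (8|37)=-1; sign (−1)^0·+1^1·-1^1 = -1.
(a,b)_29: α=0, u≡7; β=1, v≡23 (mod 29); (7|29)=+1, (23|29)=+1; sign (−1)^0·+1^1·+1^0 = +1.
(a,b)_2: α=0, β=2; u≡7, v≡7 (mod 8); ε(u)ε(v)=1·1, αω(v)=0·0, βω(u)=2·0; sum ≡ 1  ⇒  -1.
(a,b)_∞: sgn(-8177)=−, sgn(-370185)=−, so -1.
(a,b)_3: α=2, u≡1; β=5, v≡1 (mod 3); (1|3)=+1, (1|3)=+1; sign (−1)^0·+1^5·+1^2 = +1.
(a,b)_23: α=0, u≡15; β=1, v≡14 (mod 23); (15|23)=-1, (14|23)=-1; sign (−1)^0·-1^1·-1^0 = -1.
(a,b)_11: α=-2, u≡7; β=2, v≡5 (mod 11); (7|11)=-1, (5|11)=+1; sign (−1)^0·-1^2·+1^-2 = +1.
(a,b)_7: α=2, u≡6; β=-2, v≡5 (mod 7); (6|7)=-1, (5|7)=-1; sign (−1)^0·-1^-2·-1^2 = +1.
(a,b)_13: α=1, u≡11; β=-2, v≡4 (mod 13); (11|13)=-1, (4|13)=+1; sign (−1)^0·-1^-2·+1^1 = +1.
(a,b)_5: α=0, u≡3; β=1, v≡2 (mod 5); (3|5)=-1, (2|5)=-1; sign (−1)^0·-1^1·-1^0 = -1.
(a,b)_17: α=1, u≡11; β=0, v≡7 (mod 17); (11|17)=-1, (7|17)=-1; sign (−1)^0·-1^0·-1^1 = -1.
Ram(-8177, -370185) = {2, 5, 17, 23, 37, ∞}; no ℚ_2-point on the conic.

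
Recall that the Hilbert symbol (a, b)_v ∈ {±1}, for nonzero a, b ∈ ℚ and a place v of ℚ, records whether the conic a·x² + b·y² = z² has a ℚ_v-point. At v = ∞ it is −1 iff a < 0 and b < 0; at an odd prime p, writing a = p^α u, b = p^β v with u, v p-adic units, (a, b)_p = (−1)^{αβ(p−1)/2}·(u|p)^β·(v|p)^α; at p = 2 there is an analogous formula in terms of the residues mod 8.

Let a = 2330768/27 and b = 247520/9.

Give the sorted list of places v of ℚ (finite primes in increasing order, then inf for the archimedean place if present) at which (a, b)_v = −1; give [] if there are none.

[3, 13, 17, 41]

Mod squares: a ≡ 437019, b ≡ 15470. Check v ∈ {∞, 2, 3, 5, 7, 11, 13, 17, 19, 41}.
v=7: a=7^0·(≡1), b=7^1·(≡5) mod 7; (1|7)=+1, (5|7)=-1; (−1)^{0·1·3}·(+1)^1·(-1)^0 = +1.
v=19: a=19^1·(≡1), b=19^0·(≡5) mod 19; (1|19)=+1, (5|19)=+1; (−1)^{1·0·9}·(+1)^0·(+1)^1 = +1.
v=41: a=41^1·(≡16), b=41^0·(≡14) mod 41; (16|41)=+1, (14|41)=-1; (−1)^{1·0·20}·(+1)^0·(-1)^1 = -1.
v=13: a=13^0·(≡11), b=13^1·(≡11) mod 13; (11|13)=-1, (11|13)=-1; (−1)^{0·1·6}·(-1)^1·(-1)^0 = -1.
v=3: a=3^-3·(≡2), b=3^-2·(≡2) mod 3; (2|3)=-1, (2|3)=-1; (−1)^{-3·-2·1}·(-1)^-2·(-1)^-3 = -1.
v=11: a=11^1·(≡10), b=11^0·(≡1) mod 11; (10|11)=-1, (1|11)=+1; (−1)^{1·0·5}·(-1)^0·(+1)^1 = +1.
v=∞: 437019 > 0 and 15470 > 0  ⇒  (a,b)_∞ = +1.
v=17: a=17^1·(≡5), b=17^1·(≡16) mod 17; (5|17)=-1, (16|17)=+1; (−1)^{1·1·8}·(-1)^1·(+1)^1 = -1.
v=5: a=5^0·(≡4), b=5^1·(≡1) mod 5; (4|5)=+1, (1|5)=+1; (−1)^{0·1·2}·(+1)^1·(+1)^0 = +1.
v=2: v_2(a)=4, v_2(b)=5; units ≡ 3, 7 (mod 8); ε·ε+αω+βω = 1·1+4·0+5·1 ≡ 0  ⇒  (a,b)_2 = +1.
Ram(437019, 15470) = {3, 13, 17, 41}; no ℚ_3-point on the conic.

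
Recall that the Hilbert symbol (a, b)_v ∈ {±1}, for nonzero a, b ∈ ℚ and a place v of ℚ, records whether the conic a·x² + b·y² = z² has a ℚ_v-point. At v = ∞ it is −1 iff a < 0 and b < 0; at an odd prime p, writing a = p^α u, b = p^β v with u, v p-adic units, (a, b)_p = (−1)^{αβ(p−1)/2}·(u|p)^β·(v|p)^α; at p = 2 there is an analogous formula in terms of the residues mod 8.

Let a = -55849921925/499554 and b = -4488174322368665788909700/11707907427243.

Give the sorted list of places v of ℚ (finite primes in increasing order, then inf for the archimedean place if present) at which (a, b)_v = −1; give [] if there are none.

[2, 3, 17, inf]

Mod squares: a ≡ -28842, b ≡ -51. Check v ∈ {∞, 2, 3, 5, 7, 11, 17, 19, 23, 29}.
v=7: a=7^2·(≡5), b=7^4·(≡6) mod 7; (5|7)=-1, (6|7)=-1; (−1)^{2·4·3}·(-1)^4·(-1)^2 = +1.
v=5: a=5^2·(≡2), b=5^2·(≡4) mod 5; (2|5)=-1, (4|5)=+1; (−1)^{2·2·2}·(-1)^2·(+1)^2 = +1.
v=11: a=11^-1·(≡10), b=11^0·(≡4) mod 11; (10|11)=-1, (4|11)=+1; (−1)^{-1·0·5}·(-1)^0·(+1)^-1 = +1.
v=2: v_2(a)=-1, v_2(b)=2; units ≡ 3, 5 (mod 8); ε·ε+αω+βω = 1·0+-1·1+2·1 ≡ 1  ⇒  (a,b)_2 = -1.
v=19: a=19^3·(≡14), b=19^6·(≡6) mod 19; (14|19)=-1, (6|19)=+1; (−1)^{3·6·9}·(-1)^6·(+1)^3 = +1.
v=∞: -28842 < 0 and -51 < 0  ⇒  (a,b)_∞ = -1.
v=3: a=3^-3·(≡1), b=3^-9·(≡1) mod 3; (1|3)=+1, (1|3)=+1; (−1)^{-3·-9·1}·(+1)^-9·(+1)^-3 = -1.
v=23: a=23^1·(≡19), b=23^4·(≡9) mod 23; (19|23)=-1, (9|23)=+1; (−1)^{1·4·11}·(-1)^4·(+1)^1 = +1.
v=29: a=29^-2·(≡13), b=29^-6·(≡5) mod 29; (13|29)=+1, (5|29)=+1; (−1)^{-2·-6·14}·(+1)^-6·(+1)^-2 = +1.
v=17: a=17^2·(≡6), b=17^5·(≡10) mod 17; (6|17)=-1, (10|17)=-1; (−1)^{2·5·8}·(-1)^5·(-1)^2 = -1.
|Ram(-28842, -51)| = 4, even; anisotropic at {2, 3, 17, ∞}.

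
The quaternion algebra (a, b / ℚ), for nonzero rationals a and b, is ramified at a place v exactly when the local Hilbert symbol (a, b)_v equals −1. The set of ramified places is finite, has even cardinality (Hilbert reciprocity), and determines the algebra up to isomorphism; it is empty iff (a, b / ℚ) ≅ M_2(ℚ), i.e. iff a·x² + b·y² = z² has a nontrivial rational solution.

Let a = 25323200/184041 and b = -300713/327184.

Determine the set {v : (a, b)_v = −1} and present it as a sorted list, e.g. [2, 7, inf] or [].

[2, 19]

Mod squares: a ≡ 323, b ≡ -17. Check v ∈ {∞, 2, 3, 5, 7, 11, 13, 17, 19}.
v=13: a=13^-2·(≡11), b=13^-2·(≡10) mod 13; (11|13)=-1, (10|13)=+1; (−1)^{-2·-2·6}·(-1)^-2·(+1)^-2 = +1.
v=19: a=19^1·(≡1), b=19^2·(≡15) mod 19; (1|19)=+1, (15|19)=-1; (−1)^{1·2·9}·(+1)^2·(-1)^1 = -1.
v=7: a=7^2·(≡1), b=7^2·(≡4) mod 7; (1|7)=+1, (4|7)=+1; (−1)^{2·2·3}·(+1)^2·(+1)^2 = +1.
v=17: a=17^1·(≡8), b=17^1·(≡4) mod 17; (8|17)=+1, (4|17)=+1; (−1)^{1·1·8}·(+1)^1·(+1)^1 = +1.
v=2: v_2(a)=6, v_2(b)=-4; units ≡ 3, 7 (mod 8); ε·ε+αω+βω = 1·1+6·0+-4·1 ≡ 1  ⇒  (a,b)_2 = -1.
v=5: a=5^2·(≡3), b=5^0·(≡3) mod 5; (3|5)=-1, (3|5)=-1; (−1)^{2·0·2}·(-1)^0·(-1)^2 = +1.
v=3: a=3^-2·(≡2), b=3^0·(≡1) mod 3; (2|3)=-1, (1|3)=+1; (−1)^{-2·0·1}·(-1)^0·(+1)^-2 = +1.
v=∞: 323 > 0 and -17 < 0  ⇒  (a,b)_∞ = +1.
v=11: a=11^-2·(≡4), b=11^-2·(≡3) mod 11; (4|11)=+1, (3|11)=+1; (−1)^{-2·-2·5}·(+1)^-2·(+1)^-2 = +1.
(323, -17 / ℚ) ramifies at {2, 19}: a division algebra.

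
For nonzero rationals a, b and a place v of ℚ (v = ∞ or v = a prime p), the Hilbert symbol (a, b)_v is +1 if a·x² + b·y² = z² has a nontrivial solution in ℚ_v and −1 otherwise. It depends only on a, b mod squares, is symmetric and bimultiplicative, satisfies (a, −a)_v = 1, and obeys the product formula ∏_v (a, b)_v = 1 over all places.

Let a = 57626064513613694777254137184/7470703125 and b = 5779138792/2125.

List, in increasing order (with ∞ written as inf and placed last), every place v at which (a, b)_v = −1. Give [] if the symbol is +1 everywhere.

[5, 17]

Mod squares: a ≡ 34510, b ≡ 4930. Check v ∈ {∞, 2, 3, 5, 7, 17, 19, 23, 29, 31}.
v=19: a=19^2·(≡4), b=19^0·(≡9) mod 19; (4|19)=+1, (9|19)=+1; (−1)^{2·0·9}·(+1)^0·(+1)^2 = +1.
v=31: a=31^6·(≡5), b=31^2·(≡19) mod 31; (5|31)=+1, (19|31)=+1; (−1)^{6·2·15}·(+1)^2·(+1)^6 = +1.
v=∞: 34510 > 0 and 4930 > 0  ⇒  (a,b)_∞ = +1.
v=7: a=7^7·(≡1), b=7^2·(≡2) mod 7; (1|7)=+1, (2|7)=+1; (−1)^{7·2·3}·(+1)^2·(+1)^7 = +1.
v=23: a=23^4·(≡19), b=23^2·(≡12) mod 23; (19|23)=-1, (12|23)=+1; (−1)^{4·2·11}·(-1)^2·(+1)^4 = +1.
v=3: a=3^-2·(≡1), b=3^0·(≡1) mod 3; (1|3)=+1, (1|3)=+1; (−1)^{-2·0·1}·(+1)^0·(+1)^-2 = +1.
v=5: a=5^-11·(≡3), b=5^-3·(≡1) mod 5; (3|5)=-1, (1|5)=+1; (−1)^{-11·-3·2}·(-1)^-3·(+1)^-11 = -1.
v=29: a=29^3·(≡16), b=29^1·(≡9) mod 29; (16|29)=+1, (9|29)=+1; (−1)^{3·1·14}·(+1)^1·(+1)^3 = +1.
v=2: v_2(a)=5, v_2(b)=3; units ≡ 7, 1 (mod 8); ε·ε+αω+βω = 1·0+5·0+3·0 ≡ 0  ⇒  (a,b)_2 = +1.
v=17: a=17^-1·(≡6), b=17^-1·(≡2) mod 17; (6|17)=-1, (2|17)=+1; (−1)^{-1·-1·8}·(-1)^-1·(+1)^-1 = -1.
(34510, 4930 / ℚ) ramifies at {5, 17}: a division algebra.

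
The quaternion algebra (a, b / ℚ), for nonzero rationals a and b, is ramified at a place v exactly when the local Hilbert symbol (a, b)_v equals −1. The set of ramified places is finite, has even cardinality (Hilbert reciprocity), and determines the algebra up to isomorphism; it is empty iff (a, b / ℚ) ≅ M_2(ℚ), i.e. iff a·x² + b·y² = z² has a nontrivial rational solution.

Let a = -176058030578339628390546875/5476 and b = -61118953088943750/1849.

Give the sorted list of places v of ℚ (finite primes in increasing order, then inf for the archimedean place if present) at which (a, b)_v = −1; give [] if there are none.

(a, b) ≡ (-124355, -2310) mod (ℚ^×)²; places V = {2, 3, 5, 7, 11, 13, 17, 19, 37, 43, ∞}.
(a,b)_7: α=7, u≡4; β=5, v≡5 (mod 7); (4|7)=+1, (5|7)=-1; sign (−1)^1·+1^5·-1^7 = +1.
(a,b)_11: α=3, u≡1; β=1, v≡10 (mod 11); (1|11)=+1, (10|11)=-1; sign (−1)^1·+1^1·-1^3 = +1.
(a,b)_2: α=-2, β=1; u≡5, v≡5 (mod 8); ε(u)ε(v)=0·0, αω(v)=-2·1, βω(u)=1·1; sum ≡ 1  ⇒  -1.
(a,b)_37: α=-2, u≡20; β=0, v≡27 (mod 37); (20|37)=-1, (27|37)=+1; sign (−1)^0·-1^0·+1^-2 = +1.
(a,b)_19: α=5, u≡8; β=2, v≡10 (mod 19); (8|19)=-1, (10|19)=-1; sign (−1)^0·-1^2·-1^5 = -1.
(a,b)_17: α=3, u≡12; β=2, v≡2 (mod 17); (12|17)=-1, (2|17)=+1; sign (−1)^0·-1^2·+1^3 = +1.
(a,b)_3: α=0, u≡1; β=1, v≡1 (mod 3); (1|3)=+1, (1|3)=+1; sign (−1)^0·+1^1·+1^0 = +1.
(a,b)_5: α=7, u≡1; β=5, v≡2 (mod 5); (1|5)=+1, (2|5)=-1; sign (−1)^0·+1^5·-1^7 = -1.
(a,b)_13: α=2, u≡4; β=2, v≡9 (mod 13); (4|13)=+1, (9|13)=+1; sign (−1)^0·+1^2·+1^2 = +1.
(a,b)_∞: sgn(-124355)=−, sgn(-2310)=−, so -1.
(a,b)_43: α=0, u≡40; β=-2, v≡30 (mod 43); (40|43)=+1, (30|43)=-1; sign (−1)^0·+1^-2·-1^0 = +1.
Ram(-124355, -2310) = {2, 5, 19, ∞}; no ℚ_2-point on the conic.

[2, 5, 19, inf]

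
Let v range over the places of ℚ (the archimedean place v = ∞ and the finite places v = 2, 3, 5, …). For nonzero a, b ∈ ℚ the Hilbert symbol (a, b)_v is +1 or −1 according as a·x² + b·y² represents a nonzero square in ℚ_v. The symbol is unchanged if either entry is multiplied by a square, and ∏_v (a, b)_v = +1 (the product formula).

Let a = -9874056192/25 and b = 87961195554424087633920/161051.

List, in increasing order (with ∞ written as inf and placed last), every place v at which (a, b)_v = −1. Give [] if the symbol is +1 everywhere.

[5, 7, 13, 17, 19, 29]

Mod squares: a ≡ -57057, b ≡ 21637770. Check v ∈ {∞, 2, 3, 5, 7, 11, 13, 17, 19, 29}.
v=13: a=13^3·(≡2), b=13^4·(≡2) mod 13; (2|13)=-1, (2|13)=-1; (−1)^{3·4·6}·(-1)^4·(-1)^3 = -1.
v=29: a=29^0·(≡2), b=29^1·(≡21) mod 29; (2|29)=-1, (21|29)=-1; (−1)^{0·1·14}·(-1)^1·(-1)^0 = -1.
v=∞: -57057 < 0 and 21637770 > 0  ⇒  (a,b)_∞ = +1.
v=2: v_2(a)=10, v_2(b)=13; units ≡ 7, 5 (mod 8); ε·ε+αω+βω = 1·0+10·1+13·0 ≡ 0  ⇒  (a,b)_2 = +1.
v=3: a=3^1·(≡1), b=3^3·(≡2) mod 3; (1|3)=+1, (2|3)=-1; (−1)^{1·3·1}·(+1)^3·(-1)^1 = +1.
v=7: a=7^1·(≡2), b=7^7·(≡1) mod 7; (2|7)=+1, (1|7)=+1; (−1)^{1·7·3}·(+1)^7·(+1)^1 = -1.
v=19: a=19^1·(≡12), b=19^3·(≡14) mod 19; (12|19)=-1, (14|19)=-1; (−1)^{1·3·9}·(-1)^3·(-1)^1 = -1.
v=17: a=17^0·(≡11), b=17^1·(≡6) mod 17; (11|17)=-1, (6|17)=-1; (−1)^{0·1·8}·(-1)^1·(-1)^0 = -1.
v=11: a=11^1·(≡3), b=11^-5·(≡6) mod 11; (3|11)=+1, (6|11)=-1; (−1)^{1·-5·5}·(+1)^-5·(-1)^1 = +1.
v=5: a=5^-2·(≡3), b=5^1·(≡4) mod 5; (3|5)=-1, (4|5)=+1; (−1)^{-2·1·2}·(-1)^1·(+1)^-2 = -1.
(-57057, 21637770 / ℚ) ramifies at {5, 7, 13, 17, 19, 29}: a division algebra.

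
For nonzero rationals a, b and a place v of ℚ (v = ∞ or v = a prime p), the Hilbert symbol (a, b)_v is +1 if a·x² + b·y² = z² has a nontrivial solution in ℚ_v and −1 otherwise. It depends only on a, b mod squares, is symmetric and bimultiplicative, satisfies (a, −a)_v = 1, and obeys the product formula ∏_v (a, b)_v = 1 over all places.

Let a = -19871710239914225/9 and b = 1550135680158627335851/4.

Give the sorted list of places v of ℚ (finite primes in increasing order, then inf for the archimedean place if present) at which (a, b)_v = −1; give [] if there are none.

[2, 19]

(a, b) ≡ (-209, 9331) mod (ℚ^×)²; places V = {2, 3, 5, 7, 11, 19, 31, 43, ∞}.
(a,b)_5: α=2, u≡4; β=0, v≡4 (mod 5); (4|5)=+1, (4|5)=+1; sign (−1)^0·+1^0·+1^2 = +1.
(a,b)_2: α=0, β=-2; u≡7, v≡3 (mod 8); ε(u)ε(v)=1·1, αω(v)=0·1, βω(u)=-2·0; sum ≡ 1  ⇒  -1.
(a,b)_3: α=-2, u≡1; β=0, v≡1 (mod 3); (1|3)=+1, (1|3)=+1; sign (−1)^0·+1^0·+1^-2 = +1.
(a,b)_43: α=2, u≡35; β=3, v≡12 (mod 43); (35|43)=+1, (12|43)=-1; sign (−1)^0·+1^3·-1^2 = +1.
(a,b)_∞: sgn(-209)=−, sgn(9331)=+, so +1.
(a,b)_19: α=3, u≡10; β=4, v≡3 (mod 19); (10|19)=-1, (3|19)=-1; sign (−1)^0·-1^4·-1^3 = -1.
(a,b)_31: α=2, u≡4; β=3, v≡15 (mod 31); (4|31)=+1, (15|31)=-1; sign (−1)^0·+1^3·-1^2 = +1.
(a,b)_11: α=3, u≡4; β=4, v≡5 (mod 11); (4|11)=+1, (5|11)=+1; sign (−1)^0·+1^4·+1^3 = +1.
(a,b)_7: α=2, u≡4; β=3, v≡5 (mod 7); (4|7)=+1, (5|7)=-1; sign (−1)^0·+1^3·-1^2 = +1.
(-209, 9331 / ℚ) ramifies at {2, 19}: a division algebra.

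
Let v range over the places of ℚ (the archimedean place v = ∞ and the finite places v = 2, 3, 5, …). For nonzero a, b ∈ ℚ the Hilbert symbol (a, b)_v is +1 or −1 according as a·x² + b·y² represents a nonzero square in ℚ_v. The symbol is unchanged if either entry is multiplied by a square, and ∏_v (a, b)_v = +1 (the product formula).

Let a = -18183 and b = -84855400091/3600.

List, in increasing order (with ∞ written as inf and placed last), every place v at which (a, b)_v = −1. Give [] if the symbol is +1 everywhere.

[7, 11, 17, inf]

Mod squares: a ≡ -18183, b ≡ -721259. Check v ∈ {∞, 2, 3, 5, 7, 11, 17, 19, 29}.
v=19: a=19^1·(≡12), b=19^1·(≡17) mod 19; (12|19)=-1, (17|19)=+1; (−1)^{1·1·9}·(-1)^1·(+1)^1 = +1.
v=11: a=11^1·(≡8), b=11^1·(≡10) mod 11; (8|11)=-1, (10|11)=-1; (−1)^{1·1·5}·(-1)^1·(-1)^1 = -1.
v=5: a=5^0·(≡2), b=5^-2·(≡1) mod 5; (2|5)=-1, (1|5)=+1; (−1)^{0·-2·2}·(-1)^-2·(+1)^0 = +1.
v=17: a=17^0·(≡7), b=17^1·(≡10) mod 17; (7|17)=-1, (10|17)=-1; (−1)^{0·1·8}·(-1)^1·(-1)^0 = -1.
v=29: a=29^1·(≡11), b=29^1·(≡18) mod 29; (11|29)=-1, (18|29)=-1; (−1)^{1·1·14}·(-1)^1·(-1)^1 = +1.
v=2: v_2(a)=0, v_2(b)=-4; units ≡ 1, 5 (mod 8); ε·ε+αω+βω = 0·0+0·1+-4·0 ≡ 0  ⇒  (a,b)_2 = +1.
v=3: a=3^1·(≡2), b=3^-2·(≡1) mod 3; (2|3)=-1, (1|3)=+1; (−1)^{1·-2·1}·(-1)^-2·(+1)^1 = +1.
v=∞: -18183 < 0 and -721259 < 0  ⇒  (a,b)_∞ = -1.
v=7: a=7^0·(≡3), b=7^7·(≡5) mod 7; (3|7)=-1, (5|7)=-1; (−1)^{0·7·3}·(-1)^7·(-1)^0 = -1.
(-18183, -721259 / ℚ) ramifies at {7, 11, 17, ∞}: a division algebra.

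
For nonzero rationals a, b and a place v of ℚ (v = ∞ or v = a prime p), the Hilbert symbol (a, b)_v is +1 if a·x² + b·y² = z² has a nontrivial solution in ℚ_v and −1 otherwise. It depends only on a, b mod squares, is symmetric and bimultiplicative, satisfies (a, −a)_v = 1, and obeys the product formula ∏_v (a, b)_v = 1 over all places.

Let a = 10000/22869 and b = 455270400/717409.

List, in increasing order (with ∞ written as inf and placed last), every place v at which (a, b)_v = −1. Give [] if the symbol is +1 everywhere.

Mod squares: a ≡ 21, b ≡ 494. Check v ∈ {∞, 2, 3, 5, 7, 11, 13, 19}.
v=3: a=3^-3·(≡1), b=3^2·(≡2) mod 3; (1|3)=+1, (2|3)=-1; (−1)^{-3·2·1}·(+1)^2·(-1)^-3 = -1.
v=19: a=19^0·(≡10), b=19^1·(≡5) mod 19; (10|19)=-1, (5|19)=+1; (−1)^{0·1·9}·(-1)^1·(+1)^0 = -1.
v=11: a=11^-2·(≡6), b=11^-4·(≡7) mod 11; (6|11)=-1, (7|11)=-1; (−1)^{-2·-4·5}·(-1)^-4·(-1)^-2 = +1.
v=2: v_2(a)=4, v_2(b)=13; units ≡ 5, 7 (mod 8); ε·ε+αω+βω = 0·1+4·0+13·1 ≡ 1  ⇒  (a,b)_2 = -1.
v=7: a=7^-1·(≡5), b=7^-2·(≡1) mod 7; (5|7)=-1, (1|7)=+1; (−1)^{-1·-2·3}·(-1)^-2·(+1)^-1 = +1.
v=5: a=5^4·(≡4), b=5^2·(≡4) mod 5; (4|5)=+1, (4|5)=+1; (−1)^{4·2·2}·(+1)^2·(+1)^4 = +1.
v=13: a=13^0·(≡8), b=13^1·(≡12) mod 13; (8|13)=-1, (12|13)=+1; (−1)^{0·1·6}·(-1)^1·(+1)^0 = -1.
v=∞: 21 > 0 and 494 > 0  ⇒  (a,b)_∞ = +1.
(21, 494 / ℚ) ramifies at {2, 3, 13, 19}: a division algebra.

[2, 3, 13, 19]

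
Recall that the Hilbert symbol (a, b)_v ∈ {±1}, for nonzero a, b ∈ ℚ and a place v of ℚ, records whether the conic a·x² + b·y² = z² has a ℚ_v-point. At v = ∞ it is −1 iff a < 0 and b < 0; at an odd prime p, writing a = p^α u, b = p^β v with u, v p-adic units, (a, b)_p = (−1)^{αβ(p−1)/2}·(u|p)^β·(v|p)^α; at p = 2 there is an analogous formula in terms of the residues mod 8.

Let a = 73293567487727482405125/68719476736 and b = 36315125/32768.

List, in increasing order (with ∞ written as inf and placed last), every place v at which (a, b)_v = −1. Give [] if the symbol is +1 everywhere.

Mod squares: a ≡ 5, b ≡ 10. Check v ∈ {∞, 2, 3, 5, 7, 11}.
v=∞: 5 > 0 and 10 > 0  ⇒  (a,b)_∞ = +1.
v=5: a=5^3·(≡1), b=5^3·(≡2) mod 5; (1|5)=+1, (2|5)=-1; (−1)^{3·3·2}·(+1)^3·(-1)^3 = -1.
v=2: v_2(a)=-36, v_2(b)=-15; units ≡ 5, 5 (mod 8); ε·ε+αω+βω = 0·0+-36·1+-15·1 ≡ 1  ⇒  (a,b)_2 = -1.
v=11: a=11^4·(≡5), b=11^2·(≡10) mod 11; (5|11)=+1, (10|11)=-1; (−1)^{4·2·5}·(+1)^2·(-1)^4 = +1.
v=3: a=3^10·(≡2), b=3^0·(≡1) mod 3; (2|3)=-1, (1|3)=+1; (−1)^{10·0·1}·(-1)^0·(+1)^10 = +1.
v=7: a=7^14·(≡5), b=7^4·(≡5) mod 7; (5|7)=-1, (5|7)=-1; (−1)^{14·4·3}·(-1)^4·(-1)^14 = +1.
Ram(5, 10) = {2, 5}; no ℚ_2-point on the conic.

[2, 5]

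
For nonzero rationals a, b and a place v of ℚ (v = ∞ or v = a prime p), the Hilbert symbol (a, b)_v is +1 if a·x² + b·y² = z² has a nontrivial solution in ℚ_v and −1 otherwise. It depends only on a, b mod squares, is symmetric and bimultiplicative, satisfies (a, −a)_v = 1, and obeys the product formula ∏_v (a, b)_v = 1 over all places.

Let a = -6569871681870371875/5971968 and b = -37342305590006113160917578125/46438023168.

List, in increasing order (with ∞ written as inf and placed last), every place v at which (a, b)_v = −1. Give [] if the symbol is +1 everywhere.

Mod squares: a ≡ -1190, b ≡ -6783. Check v ∈ {∞, 2, 3, 5, 7, 11, 13, 17, 19}.
v=13: a=13^4·(≡6), b=13^6·(≡4) mod 13; (6|13)=-1, (4|13)=+1; (−1)^{4·6·6}·(-1)^6·(+1)^4 = +1.
v=∞: -1190 < 0 and -6783 < 0  ⇒  (a,b)_∞ = -1.
v=2: v_2(a)=-13, v_2(b)=-18; units ≡ 5, 1 (mod 8); ε·ε+αω+βω = 0·0+-13·0+-18·1 ≡ 0  ⇒  (a,b)_2 = +1.
v=11: a=11^2·(≡4), b=11^2·(≡9) mod 11; (4|11)=+1, (9|11)=+1; (−1)^{2·2·5}·(+1)^2·(+1)^2 = +1.
v=3: a=3^-6·(≡1), b=3^-11·(≡1) mod 3; (1|3)=+1, (1|3)=+1; (−1)^{-6·-11·1}·(+1)^-11·(+1)^-6 = +1.
v=17: a=17^3·(≡1), b=17^5·(≡1) mod 17; (1|17)=+1, (1|17)=+1; (−1)^{3·5·8}·(+1)^5·(+1)^3 = +1.
v=7: a=7^3·(≡5), b=7^5·(≡1) mod 7; (5|7)=-1, (1|7)=+1; (−1)^{3·5·3}·(-1)^5·(+1)^3 = +1.
v=19: a=19^2·(≡1), b=19^3·(≡4) mod 19; (1|19)=+1, (4|19)=+1; (−1)^{2·3·9}·(+1)^3·(+1)^2 = +1.
v=5: a=5^5·(≡2), b=5^8·(≡2) mod 5; (2|5)=-1, (2|5)=-1; (−1)^{5·8·2}·(-1)^8·(-1)^5 = -1.
Ram(-1190, -6783) = {5, ∞}; no ℚ_5-point on the conic.

[5, inf]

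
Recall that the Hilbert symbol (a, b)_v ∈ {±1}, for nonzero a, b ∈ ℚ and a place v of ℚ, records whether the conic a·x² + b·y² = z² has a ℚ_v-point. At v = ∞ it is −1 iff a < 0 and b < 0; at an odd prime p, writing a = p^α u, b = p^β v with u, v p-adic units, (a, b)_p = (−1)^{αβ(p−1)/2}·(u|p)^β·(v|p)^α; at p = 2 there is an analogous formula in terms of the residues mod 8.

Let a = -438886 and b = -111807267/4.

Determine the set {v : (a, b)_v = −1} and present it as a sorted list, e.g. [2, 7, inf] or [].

Mod squares: a ≡ -438886, b ≡ -924027. Check v ∈ {∞, 2, 3, 7, 11, 13, 19, 23, 29, 43, 47}.
v=∞: -438886 < 0 and -924027 < 0  ⇒  (a,b)_∞ = -1.
v=19: a=19^0·(≡14), b=19^1·(≡17) mod 19; (14|19)=-1, (17|19)=+1; (−1)^{0·1·9}·(-1)^1·(+1)^0 = -1.
v=7: a=7^1·(≡1), b=7^0·(≡4) mod 7; (1|7)=+1, (4|7)=+1; (−1)^{1·0·3}·(+1)^0·(+1)^1 = +1.
v=3: a=3^0·(≡2), b=3^1·(≡1) mod 3; (2|3)=-1, (1|3)=+1; (−1)^{0·1·1}·(-1)^1·(+1)^0 = -1.
v=47: a=47^1·(≡15), b=47^0·(≡35) mod 47; (15|47)=-1, (35|47)=-1; (−1)^{1·0·23}·(-1)^0·(-1)^1 = -1.
v=11: a=11^0·(≡3), b=11^2·(≡7) mod 11; (3|11)=+1, (7|11)=-1; (−1)^{0·2·5}·(+1)^2·(-1)^0 = +1.
v=29: a=29^1·(≡4), b=29^1·(≡10) mod 29; (4|29)=+1, (10|29)=-1; (−1)^{1·1·14}·(+1)^1·(-1)^1 = -1.
v=43: a=43^0·(≡15), b=43^1·(≡21) mod 43; (15|43)=+1, (21|43)=+1; (−1)^{0·1·21}·(+1)^1·(+1)^0 = +1.
v=13: a=13^0·(≡7), b=13^1·(≡5) mod 13; (7|13)=-1, (5|13)=-1; (−1)^{0·1·6}·(-1)^1·(-1)^0 = -1.
v=23: a=23^1·(≡8), b=23^0·(≡20) mod 23; (8|23)=+1, (20|23)=-1; (−1)^{1·0·11}·(+1)^0·(-1)^1 = -1.
v=2: v_2(a)=1, v_2(b)=-2; units ≡ 5, 5 (mod 8); ε·ε+αω+βω = 0·0+1·1+-2·1 ≡ 1  ⇒  (a,b)_2 = -1.
|Ram(-438886, -924027)| = 8, even; anisotropic at {2, 3, 13, 19, 23, 29, 47, ∞}.

[2, 3, 13, 19, 23, 29, 47, inf]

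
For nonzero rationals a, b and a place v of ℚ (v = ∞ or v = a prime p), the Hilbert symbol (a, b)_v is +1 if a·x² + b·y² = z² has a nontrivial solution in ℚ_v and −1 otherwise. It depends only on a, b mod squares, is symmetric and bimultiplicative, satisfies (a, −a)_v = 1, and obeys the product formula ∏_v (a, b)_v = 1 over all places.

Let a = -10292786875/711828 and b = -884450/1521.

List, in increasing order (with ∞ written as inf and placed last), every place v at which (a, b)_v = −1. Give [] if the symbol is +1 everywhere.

[13, inf]

Mod squares: a ≡ -247, b ≡ -2. Check v ∈ {∞, 2, 3, 5, 7, 13, 19}.
v=13: a=13^-3·(≡7), b=13^-2·(≡2) mod 13; (7|13)=-1, (2|13)=-1; (−1)^{-3·-2·6}·(-1)^-2·(-1)^-3 = -1.
v=2: v_2(a)=-2, v_2(b)=1; units ≡ 1, 7 (mod 8); ε·ε+αω+βω = 0·1+-2·0+1·0 ≡ 0  ⇒  (a,b)_2 = +1.
v=7: a=7^4·(≡6), b=7^2·(≡5) mod 7; (6|7)=-1, (5|7)=-1; (−1)^{4·2·3}·(-1)^2·(-1)^4 = +1.
v=5: a=5^4·(≡2), b=5^2·(≡2) mod 5; (2|5)=-1, (2|5)=-1; (−1)^{4·2·2}·(-1)^2·(-1)^4 = +1.
v=19: a=19^3·(≡17), b=19^2·(≡1) mod 19; (17|19)=+1, (1|19)=+1; (−1)^{3·2·9}·(+1)^2·(+1)^3 = +1.
v=∞: -247 < 0 and -2 < 0  ⇒  (a,b)_∞ = -1.
v=3: a=3^-4·(≡2), b=3^-2·(≡1) mod 3; (2|3)=-1, (1|3)=+1; (−1)^{-4·-2·1}·(-1)^-2·(+1)^-4 = +1.
(-247, -2 / ℚ) ramifies at {13, ∞}: a division algebra.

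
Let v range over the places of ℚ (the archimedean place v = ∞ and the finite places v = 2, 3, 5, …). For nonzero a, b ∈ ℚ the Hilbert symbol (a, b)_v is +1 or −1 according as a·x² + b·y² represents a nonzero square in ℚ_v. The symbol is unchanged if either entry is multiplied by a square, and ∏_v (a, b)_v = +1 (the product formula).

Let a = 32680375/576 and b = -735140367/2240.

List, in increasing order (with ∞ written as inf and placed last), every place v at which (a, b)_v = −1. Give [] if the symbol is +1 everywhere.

(a, b) ≡ (7735, -23205) mod (ℚ^×)²; places V = {2, 3, 5, 7, 13, 17, ∞}.
(a,b)_17: α=1, u≡1; β=1, v≡14 (mod 17); (1|17)=+1, (14|17)=-1; sign (−1)^0·+1^1·-1^1 = -1.
(a,b)_3: α=-2, u≡1; β=9, v≡2 (mod 3); (1|3)=+1, (2|3)=-1; sign (−1)^0·+1^9·-1^-2 = +1.
(a,b)_7: α=1, u≡5; β=-1, v≡5 (mod 7); (5|7)=-1, (5|7)=-1; sign (−1)^1·-1^-1·-1^1 = -1.
(a,b)_5: α=3, u≡3; β=-1, v≡1 (mod 5); (3|5)=-1, (1|5)=+1; sign (−1)^0·-1^-1·+1^3 = -1.
(a,b)_13: α=3, u≡4; β=3, v≡12 (mod 13); (4|13)=+1, (12|13)=+1; sign (−1)^0·+1^3·+1^3 = +1.
(a,b)_2: α=-6, β=-6; u≡7, v≡3 (mod 8); ε(u)ε(v)=1·1, αω(v)=-6·1, βω(u)=-6·0; sum ≡ 1  ⇒  -1.
(a,b)_∞: sgn(7735)=+, sgn(-23205)=−, so +1.
(7735, -23205 / ℚ) ramifies at {2, 5, 7, 17}: a division algebra.

[2, 5, 7, 17]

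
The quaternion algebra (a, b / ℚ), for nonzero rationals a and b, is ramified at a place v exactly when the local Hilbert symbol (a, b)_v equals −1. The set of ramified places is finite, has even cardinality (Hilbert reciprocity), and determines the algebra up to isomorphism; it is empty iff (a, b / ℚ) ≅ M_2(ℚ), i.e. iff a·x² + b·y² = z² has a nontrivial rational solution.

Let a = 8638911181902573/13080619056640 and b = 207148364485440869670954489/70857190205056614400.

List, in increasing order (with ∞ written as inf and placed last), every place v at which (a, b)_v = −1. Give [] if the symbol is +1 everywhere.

[13, 19]

Mod squares: a ≡ 2470, b ≡ 19. Check v ∈ {∞, 2, 3, 5, 11, 13, 17, 19, 23, 31, 53}.
v=53: a=53^2·(≡32), b=53^4·(≡50) mod 53; (32|53)=-1, (50|53)=-1; (−1)^{2·4·26}·(-1)^4·(-1)^2 = +1.
v=5: a=5^-1·(≡1), b=5^-2·(≡4) mod 5; (1|5)=+1, (4|5)=+1; (−1)^{-1·-2·2}·(+1)^-2·(+1)^-1 = +1.
v=2: v_2(a)=-9, v_2(b)=-20; units ≡ 3, 3 (mod 8); ε·ε+αω+βω = 1·1+-9·1+-20·1 ≡ 0  ⇒  (a,b)_2 = +1.
v=11: a=11^2·(≡2), b=11^4·(≡8) mod 11; (2|11)=-1, (8|11)=-1; (−1)^{2·4·5}·(-1)^4·(-1)^2 = +1.
v=∞: 2470 > 0 and 19 > 0  ⇒  (a,b)_∞ = +1.
v=19: a=19^-1·(≡17), b=19^-1·(≡5) mod 19; (17|19)=+1, (5|19)=+1; (−1)^{-1·-1·9}·(+1)^-1·(+1)^-1 = -1.
v=23: a=23^-4·(≡12), b=23^-6·(≡22) mod 23; (12|23)=+1, (22|23)=-1; (−1)^{-4·-6·11}·(+1)^-6·(-1)^-4 = +1.
v=31: a=31^-2·(≡21), b=31^-2·(≡18) mod 31; (21|31)=-1, (18|31)=+1; (−1)^{-2·-2·15}·(-1)^-2·(+1)^-2 = +1.
v=17: a=17^6·(≡10), b=17^8·(≡8) mod 17; (10|17)=-1, (8|17)=+1; (−1)^{6·8·8}·(-1)^8·(+1)^6 = +1.
v=13: a=13^1·(≡5), b=13^4·(≡8) mod 13; (5|13)=-1, (8|13)=-1; (−1)^{1·4·6}·(-1)^4·(-1)^1 = -1.
v=3: a=3^4·(≡1), b=3^2·(≡1) mod 3; (1|3)=+1, (1|3)=+1; (−1)^{4·2·1}·(+1)^2·(+1)^4 = +1.
|Ram(2470, 19)| = 2, even; anisotropic at {13, 19}.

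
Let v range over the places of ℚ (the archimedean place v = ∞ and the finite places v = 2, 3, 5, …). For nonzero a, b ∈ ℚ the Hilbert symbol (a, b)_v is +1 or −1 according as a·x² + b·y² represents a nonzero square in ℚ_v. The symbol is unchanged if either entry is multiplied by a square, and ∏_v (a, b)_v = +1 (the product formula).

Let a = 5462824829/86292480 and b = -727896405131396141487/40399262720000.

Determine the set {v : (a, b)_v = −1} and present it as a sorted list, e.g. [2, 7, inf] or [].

(a, b) ≡ (129030, -25806) mod (ℚ^×)²; places V = {2, 3, 5, 7, 11, 17, 23, 53, ∞}.
(a,b)_2: α=-11, β=-13; u≡3, v≡1 (mod 8); ε(u)ε(v)=1·0, αω(v)=-11·0, βω(u)=-13·1; sum ≡ 1  ⇒  -1.
(a,b)_7: α=4, u≡5; β=8, v≡6 (mod 7); (5|7)=-1, (6|7)=-1; sign (−1)^0·-1^8·-1^4 = +1.
(a,b)_53: α=-2, u≡17; β=-4, v≡39 (mod 53); (17|53)=+1, (39|53)=-1; sign (−1)^0·+1^-4·-1^-2 = +1.
(a,b)_5: α=-1, u≡4; β=-4, v≡4 (mod 5); (4|5)=+1, (4|5)=+1; sign (−1)^0·+1^-4·+1^-1 = +1.
(a,b)_11: α=1, u≡4; β=3, v≡8 (mod 11); (4|11)=+1, (8|11)=-1; sign (−1)^1·+1^3·-1^1 = +1.
(a,b)_3: α=-1, u≡2; β=1, v≡2 (mod 3); (2|3)=-1, (2|3)=-1; sign (−1)^1·-1^1·-1^-1 = -1.
(a,b)_17: α=1, u≡13; β=3, v≡6 (mod 17); (13|17)=+1, (6|17)=-1; sign (−1)^0·+1^3·-1^1 = -1.
(a,b)_23: α=3, u≡19; β=5, v≡22 (mod 23); (19|23)=-1, (22|23)=-1; sign (−1)^1·-1^5·-1^3 = -1.
(a,b)_∞: sgn(129030)=+, sgn(-25806)=−, so +1.
|Ram(129030, -25806)| = 4, even; anisotropic at {2, 3, 17, 23}.

[2, 3, 17, 23]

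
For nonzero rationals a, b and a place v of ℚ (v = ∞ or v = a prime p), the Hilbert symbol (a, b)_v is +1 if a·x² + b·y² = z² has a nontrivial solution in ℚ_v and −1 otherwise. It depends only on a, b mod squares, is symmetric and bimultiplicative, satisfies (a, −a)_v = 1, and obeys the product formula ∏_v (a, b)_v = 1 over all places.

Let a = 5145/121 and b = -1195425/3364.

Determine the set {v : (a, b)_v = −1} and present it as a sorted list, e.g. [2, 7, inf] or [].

(a, b) ≡ (105, -5313) mod (ℚ^×)²; places V = {2, 3, 5, 7, 11, 23, 29, ∞}.
(a,b)_∞: sgn(105)=+, sgn(-5313)=−, so +1.
(a,b)_23: α=0, u≡18; β=1, v≡20 (mod 23); (18|23)=+1, (20|23)=-1; sign (−1)^0·+1^1·-1^0 = +1.
(a,b)_7: α=3, u≡4; β=1, v≡1 (mod 7); (4|7)=+1, (1|7)=+1; sign (−1)^1·+1^1·+1^3 = -1.
(a,b)_11: α=-2, u≡8; β=1, v≡3 (mod 11); (8|11)=-1, (3|11)=+1; sign (−1)^0·-1^1·+1^-2 = -1.
(a,b)_29: α=0, u≡14; β=-2, v≡25 (mod 29); (14|29)=-1, (25|29)=+1; sign (−1)^0·-1^-2·+1^0 = +1.
(a,b)_3: α=1, u≡2; β=3, v≡2 (mod 3); (2|3)=-1, (2|3)=-1; sign (−1)^1·-1^3·-1^1 = -1.
(a,b)_5: α=1, u≡4; β=2, v≡2 (mod 5); (4|5)=+1, (2|5)=-1; sign (−1)^0·+1^2·-1^1 = -1.
(a,b)_2: α=0, β=-2; u≡1, v≡7 (mod 8); ε(u)ε(v)=0·1, αω(v)=0·0, βω(u)=-2·0; sum ≡ 0  ⇒  +1.
Ram(105, -5313) = {3, 5, 7, 11}; no ℚ_3-point on the conic.

[3, 5, 7, 11]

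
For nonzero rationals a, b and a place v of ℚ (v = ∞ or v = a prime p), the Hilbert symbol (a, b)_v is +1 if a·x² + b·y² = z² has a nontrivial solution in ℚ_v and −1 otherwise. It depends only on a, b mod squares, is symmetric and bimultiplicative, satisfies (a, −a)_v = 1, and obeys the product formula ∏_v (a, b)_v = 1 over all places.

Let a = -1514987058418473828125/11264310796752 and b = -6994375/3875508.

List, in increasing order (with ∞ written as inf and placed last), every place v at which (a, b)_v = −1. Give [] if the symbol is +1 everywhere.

[19, 29, 31, inf]

Mod squares: a ≡ -8215961, b ≡ -403. Check v ∈ {∞, 2, 3, 5, 7, 13, 17, 19, 29, 31, 37}.
v=5: a=5^8·(≡1), b=5^4·(≡3) mod 5; (1|5)=+1, (3|5)=-1; (−1)^{8·4·2}·(+1)^4·(-1)^8 = +1.
v=29: a=29^1·(≡3), b=29^0·(≡8) mod 29; (3|29)=-1, (8|29)=-1; (−1)^{1·0·14}·(-1)^0·(-1)^1 = -1.
v=2: v_2(a)=-4, v_2(b)=-2; units ≡ 7, 5 (mod 8); ε·ε+αω+βω = 1·0+-4·1+-2·0 ≡ 0  ⇒  (a,b)_2 = +1.
v=37: a=37^1·(≡12), b=37^0·(≡4) mod 37; (12|37)=+1, (4|37)=+1; (−1)^{1·0·18}·(+1)^0·(+1)^1 = +1.
v=17: a=17^-2·(≡3), b=17^0·(≡3) mod 17; (3|17)=-1, (3|17)=-1; (−1)^{-2·0·8}·(-1)^0·(-1)^-2 = +1.
v=7: a=7^2·(≡4), b=7^-2·(≡3) mod 7; (4|7)=+1, (3|7)=-1; (−1)^{2·-2·3}·(+1)^-2·(-1)^2 = +1.
v=31: a=31^3·(≡14), b=31^1·(≡2) mod 31; (14|31)=+1, (2|31)=+1; (−1)^{3·1·15}·(+1)^1·(+1)^3 = -1.
v=∞: -8215961 < 0 and -403 < 0  ⇒  (a,b)_∞ = -1.
v=3: a=3^-8·(≡1), b=3^-2·(≡2) mod 3; (1|3)=+1, (2|3)=-1; (−1)^{-8·-2·1}·(+1)^-2·(-1)^-8 = +1.
v=19: a=19^5·(≡3), b=19^2·(≡12) mod 19; (3|19)=-1, (12|19)=-1; (−1)^{5·2·9}·(-1)^2·(-1)^5 = -1.
v=13: a=13^-5·(≡8), b=13^-3·(≡6) mod 13; (8|13)=-1, (6|13)=-1; (−1)^{-5·-3·6}·(-1)^-3·(-1)^-5 = +1.
(-8215961, -403 / ℚ) ramifies at {19, 29, 31, ∞}: a division algebra.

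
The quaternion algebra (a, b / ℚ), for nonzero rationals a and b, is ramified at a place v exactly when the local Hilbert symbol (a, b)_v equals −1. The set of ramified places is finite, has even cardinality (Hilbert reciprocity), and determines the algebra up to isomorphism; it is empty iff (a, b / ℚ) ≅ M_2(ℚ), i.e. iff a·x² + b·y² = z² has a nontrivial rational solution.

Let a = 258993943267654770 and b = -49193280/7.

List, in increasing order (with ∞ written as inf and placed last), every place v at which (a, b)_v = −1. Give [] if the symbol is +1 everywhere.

[2, 3, 5, 7, 19, 29]

Mod squares: a ≡ 16530, b ≡ -597835. Check v ∈ {∞, 2, 3, 5, 7, 17, 19, 29, 31, 37}.
v=19: a=19^1·(≡10), b=19^1·(≡15) mod 19; (10|19)=-1, (15|19)=-1; (−1)^{1·1·9}·(-1)^1·(-1)^1 = -1.
v=3: a=3^1·(≡2), b=3^2·(≡2) mod 3; (2|3)=-1, (2|3)=-1; (−1)^{1·2·1}·(-1)^2·(-1)^1 = -1.
v=29: a=29^3·(≡15), b=29^1·(≡5) mod 29; (15|29)=-1, (5|29)=+1; (−1)^{3·1·14}·(-1)^1·(+1)^3 = -1.
v=7: a=7^2·(≡6), b=7^-1·(≡4) mod 7; (6|7)=-1, (4|7)=+1; (−1)^{2·-1·3}·(-1)^-1·(+1)^2 = -1.
v=37: a=37^2·(≡12), b=37^0·(≡10) mod 37; (12|37)=+1, (10|37)=+1; (−1)^{2·0·18}·(+1)^0·(+1)^2 = +1.
v=31: a=31^2·(≡28), b=31^1·(≡28) mod 31; (28|31)=+1, (28|31)=+1; (−1)^{2·1·15}·(+1)^1·(+1)^2 = +1.
v=17: a=17^2·(≡10), b=17^0·(≡4) mod 17; (10|17)=-1, (4|17)=+1; (−1)^{2·0·8}·(-1)^0·(+1)^2 = +1.
v=2: v_2(a)=1, v_2(b)=6; units ≡ 1, 5 (mod 8); ε·ε+αω+βω = 0·0+1·1+6·0 ≡ 1  ⇒  (a,b)_2 = -1.
v=5: a=5^1·(≡4), b=5^1·(≡2) mod 5; (4|5)=+1, (2|5)=-1; (−1)^{1·1·2}·(+1)^1·(-1)^1 = -1.
v=∞: 16530 > 0 and -597835 < 0  ⇒  (a,b)_∞ = +1.
|Ram(16530, -597835)| = 6, even; anisotropic at {2, 3, 5, 7, 19, 29}.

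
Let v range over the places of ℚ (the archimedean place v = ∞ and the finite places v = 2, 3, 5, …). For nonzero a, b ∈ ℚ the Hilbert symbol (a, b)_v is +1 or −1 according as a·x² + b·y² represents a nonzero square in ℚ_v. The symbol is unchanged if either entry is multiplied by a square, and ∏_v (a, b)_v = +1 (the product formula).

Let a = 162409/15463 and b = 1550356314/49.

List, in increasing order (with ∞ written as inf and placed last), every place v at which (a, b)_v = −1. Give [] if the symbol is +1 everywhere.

(a, b) ≡ (7, 9546) mod (ℚ^×)²; places V = {2, 3, 7, 13, 31, 37, 43, 47, ∞}.
(a,b)_∞: sgn(7)=+, sgn(9546)=+, so +1.
(a,b)_37: α=0, u≡7; β=1, v≡11 (mod 37); (7|37)=+1, (11|37)=+1; sign (−1)^0·+1^1·+1^0 = +1.
(a,b)_47: α=-2, u≡37; β=0, v≡13 (mod 47); (37|47)=+1, (13|47)=-1; sign (−1)^0·+1^0·-1^-2 = +1.
(a,b)_3: α=0, u≡1; β=1, v≡2 (mod 3); (1|3)=+1, (2|3)=-1; sign (−1)^0·+1^1·-1^0 = +1.
(a,b)_43: α=0, u≡33; β=1, v≡12 (mod 43); (33|43)=-1, (12|43)=-1; sign (−1)^0·-1^1·-1^0 = -1.
(a,b)_2: α=0, β=1; u≡7, v≡5 (mod 8); ε(u)ε(v)=1·0, αω(v)=0·1, βω(u)=1·0; sum ≡ 0  ⇒  +1.
(a,b)_13: α=2, u≡2; β=2, v≡10 (mod 13); (2|13)=-1, (10|13)=+1; sign (−1)^0·-1^2·+1^2 = +1.
(a,b)_31: α=2, u≡8; β=2, v≡26 (mod 31); (8|31)=+1, (26|31)=-1; sign (−1)^0·+1^2·-1^2 = +1.
(a,b)_7: α=-1, u≡4; β=-2, v≡3 (mod 7); (4|7)=+1, (3|7)=-1; sign (−1)^0·+1^-2·-1^-1 = -1.
Ram(7, 9546) = {7, 43}; no ℚ_7-point on the conic.

[7, 43]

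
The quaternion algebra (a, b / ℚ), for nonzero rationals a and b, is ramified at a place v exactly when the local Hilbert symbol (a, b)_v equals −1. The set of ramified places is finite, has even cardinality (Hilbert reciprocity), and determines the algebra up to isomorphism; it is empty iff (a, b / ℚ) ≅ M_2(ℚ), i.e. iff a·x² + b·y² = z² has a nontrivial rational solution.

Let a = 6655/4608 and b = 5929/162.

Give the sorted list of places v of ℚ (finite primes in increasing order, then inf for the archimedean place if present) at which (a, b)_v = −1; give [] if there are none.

[5, 11]

Mod squares: a ≡ 110, b ≡ 2. Check v ∈ {∞, 2, 3, 5, 7, 11}.
v=2: v_2(a)=-9, v_2(b)=-1; units ≡ 7, 1 (mod 8); ε·ε+αω+βω = 1·0+-9·0+-1·0 ≡ 0  ⇒  (a,b)_2 = +1.
v=11: a=11^3·(≡6), b=11^2·(≡2) mod 11; (6|11)=-1, (2|11)=-1; (−1)^{3·2·5}·(-1)^2·(-1)^3 = -1.
v=5: a=5^1·(≡2), b=5^0·(≡2) mod 5; (2|5)=-1, (2|5)=-1; (−1)^{1·0·2}·(-1)^0·(-1)^1 = -1.
v=7: a=7^0·(≡6), b=7^2·(≡2) mod 7; (6|7)=-1, (2|7)=+1; (−1)^{0·2·3}·(-1)^2·(+1)^0 = +1.
v=∞: 110 > 0 and 2 > 0  ⇒  (a,b)_∞ = +1.
v=3: a=3^-2·(≡2), b=3^-4·(≡2) mod 3; (2|3)=-1, (2|3)=-1; (−1)^{-2·-4·1}·(-1)^-4·(-1)^-2 = +1.
(110, 2 / ℚ) ramifies at {5, 11}: a division algebra.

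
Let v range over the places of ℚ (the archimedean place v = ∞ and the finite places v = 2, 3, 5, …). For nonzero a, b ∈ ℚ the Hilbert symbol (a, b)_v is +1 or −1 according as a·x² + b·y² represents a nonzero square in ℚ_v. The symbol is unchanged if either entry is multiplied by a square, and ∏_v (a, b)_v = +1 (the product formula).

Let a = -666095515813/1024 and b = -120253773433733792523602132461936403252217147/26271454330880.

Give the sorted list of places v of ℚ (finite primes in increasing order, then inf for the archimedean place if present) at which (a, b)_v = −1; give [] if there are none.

(a, b) ≡ (-37655917, -34131134889215) mod (ℚ^×)²; places V = {2, 3, 5, 7, 11, 13, 19, 29, 31, 37, 41, 43, 47, 53, ∞}.
(a,b)_37: α=0, u≡23; β=-2, v≡12 (mod 37); (23|37)=-1, (12|37)=+1; sign (−1)^0·-1^-2·+1^0 = +1.
(a,b)_47: α=0, u≡39; β=1, v≡36 (mod 47); (39|47)=-1, (36|47)=+1; sign (−1)^0·-1^1·+1^0 = -1.
(a,b)_7: α=2, u≡4; β=7, v≡5 (mod 7); (4|7)=+1, (5|7)=-1; sign (−1)^0·+1^7·-1^2 = +1.
(a,b)_41: α=1, u≡10; β=3, v≡18 (mod 41); (10|41)=+1, (18|41)=+1; sign (−1)^0·+1^3·+1^1 = +1.
(a,b)_2: α=-10, β=-18; u≡3, v≡1 (mod 8); ε(u)ε(v)=1·0, αω(v)=-10·0, βω(u)=-18·1; sum ≡ 0  ⇒  +1.
(a,b)_11: α=0, u≡9; β=-4, v≡2 (mod 11); (9|11)=+1, (2|11)=-1; sign (−1)^0·+1^-4·-1^0 = +1.
(a,b)_∞: sgn(-37655917)=−, sgn(-34131134889215)=−, so -1.
(a,b)_31: α=1, u≡5; β=5, v≡23 (mod 31); (5|31)=+1, (23|31)=-1; sign (−1)^1·+1^5·-1^1 = +1.
(a,b)_5: α=0, u≡3; β=-1, v≡3 (mod 5); (3|5)=-1, (3|5)=-1; sign (−1)^0·-1^-1·-1^0 = -1.
(a,b)_43: α=1, u≡5; β=3, v≡5 (mod 43); (5|43)=-1, (5|43)=-1; sign (−1)^1·-1^3·-1^1 = -1.
(a,b)_13: α=1, u≡3; β=3, v≡10 (mod 13); (3|13)=+1, (10|13)=+1; sign (−1)^0·+1^3·+1^1 = +1.
(a,b)_29: α=0, u≡19; β=1, v≡11 (mod 29); (19|29)=-1, (11|29)=-1; sign (−1)^0·-1^1·-1^0 = -1.
(a,b)_19: α=2, u≡10; β=7, v≡5 (mod 19); (10|19)=-1, (5|19)=+1; sign (−1)^0·-1^7·+1^2 = -1.
(a,b)_3: α=0, u≡2; β=8, v≡1 (mod 3); (2|3)=-1, (1|3)=+1; sign (−1)^0·-1^8·+1^0 = +1.
(a,b)_53: α=1, u≡9; β=1, v≡7 (mod 53); (9|53)=+1, (7|53)=+1; sign (−1)^0·+1^1·+1^1 = +1.
Ram(-37655917, -34131134889215) = {5, 19, 29, 43, 47, ∞}; no ℚ_5-point on the conic.

[5, 19, 29, 43, 47, inf]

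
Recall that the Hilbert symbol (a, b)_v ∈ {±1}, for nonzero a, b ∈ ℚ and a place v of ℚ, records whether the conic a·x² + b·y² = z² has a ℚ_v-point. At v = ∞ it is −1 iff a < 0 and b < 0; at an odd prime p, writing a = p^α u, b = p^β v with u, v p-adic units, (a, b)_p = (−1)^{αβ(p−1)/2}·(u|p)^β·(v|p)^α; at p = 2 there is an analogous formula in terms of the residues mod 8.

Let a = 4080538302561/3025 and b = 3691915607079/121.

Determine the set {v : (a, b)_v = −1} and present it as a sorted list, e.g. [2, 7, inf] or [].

(a, b) ≡ (161, 1311) mod (ℚ^×)²; places V = {2, 3, 5, 7, 11, 19, 23, ∞}.
(a,b)_11: α=-2, u≡2; β=-2, v≡7 (mod 11); (2|11)=-1, (7|11)=-1; sign (−1)^0·-1^-2·-1^-2 = +1.
(a,b)_19: α=4, u≡17; β=5, v≡13 (mod 19); (17|19)=+1, (13|19)=-1; sign (−1)^0·+1^5·-1^4 = +1.
(a,b)_5: α=-2, u≡1; β=0, v≡4 (mod 5); (1|5)=+1, (4|5)=+1; sign (−1)^0·+1^0·+1^-2 = +1.
(a,b)_3: α=4, u≡2; β=3, v≡2 (mod 3); (2|3)=-1, (2|3)=-1; sign (−1)^0·-1^3·-1^4 = -1.
(a,b)_2: α=0, β=0; u≡1, v≡7 (mod 8); ε(u)ε(v)=0·1, αω(v)=0·0, βω(u)=0·0; sum ≡ 0  ⇒  +1.
(a,b)_∞: sgn(161)=+, sgn(1311)=+, so +1.
(a,b)_23: α=1, u≡5; β=1, v≡20 (mod 23); (5|23)=-1, (20|23)=-1; sign (−1)^1·-1^1·-1^1 = -1.
(a,b)_7: α=5, u≡2; β=4, v≡4 (mod 7); (2|7)=+1, (4|7)=+1; sign (−1)^0·+1^4·+1^5 = +1.
Ram(161, 1311) = {3, 23}; no ℚ_3-point on the conic.

[3, 23]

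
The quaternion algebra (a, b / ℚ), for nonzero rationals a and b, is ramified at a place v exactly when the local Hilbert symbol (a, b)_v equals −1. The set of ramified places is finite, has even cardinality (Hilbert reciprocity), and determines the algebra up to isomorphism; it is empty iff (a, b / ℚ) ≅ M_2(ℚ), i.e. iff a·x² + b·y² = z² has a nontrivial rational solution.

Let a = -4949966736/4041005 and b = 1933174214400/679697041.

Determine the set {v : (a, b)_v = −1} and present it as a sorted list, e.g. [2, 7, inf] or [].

Mod squares: a ≡ -5, b ≡ 39. Check v ∈ {∞, 2, 3, 5, 11, 13, 23, 29, 31, 41}.
v=13: a=13^2·(≡7), b=13^1·(≡9) mod 13; (7|13)=-1, (9|13)=+1; (−1)^{2·1·6}·(-1)^1·(+1)^2 = -1.
v=23: a=23^0·(≡8), b=23^2·(≡1) mod 23; (8|23)=+1, (1|23)=+1; (−1)^{0·2·11}·(+1)^2·(+1)^0 = +1.
v=29: a=29^-2·(≡23), b=29^-4·(≡21) mod 29; (23|29)=+1, (21|29)=-1; (−1)^{-2·-4·14}·(+1)^-4·(-1)^-2 = +1.
v=5: a=5^-1·(≡4), b=5^2·(≡1) mod 5; (4|5)=+1, (1|5)=+1; (−1)^{-1·2·2}·(+1)^2·(+1)^-1 = +1.
v=11: a=11^2·(≡8), b=11^4·(≡10) mod 11; (8|11)=-1, (10|11)=-1; (−1)^{2·4·5}·(-1)^4·(-1)^2 = +1.
v=41: a=41^2·(≡32), b=41^0·(≡33) mod 41; (32|41)=+1, (33|41)=+1; (−1)^{2·0·20}·(+1)^0·(+1)^2 = +1.
v=3: a=3^2·(≡1), b=3^1·(≡1) mod 3; (1|3)=+1, (1|3)=+1; (−1)^{2·1·1}·(+1)^1·(+1)^2 = +1.
v=∞: -5 < 0 and 39 > 0  ⇒  (a,b)_∞ = +1.
v=2: v_2(a)=4, v_2(b)=8; units ≡ 3, 7 (mod 8); ε·ε+αω+βω = 1·1+4·0+8·1 ≡ 1  ⇒  (a,b)_2 = -1.
v=31: a=31^-2·(≡15), b=31^-2·(≡2) mod 31; (15|31)=-1, (2|31)=+1; (−1)^{-2·-2·15}·(-1)^-2·(+1)^-2 = +1.
(-5, 39 / ℚ) ramifies at {2, 13}: a division algebra.

[2, 13]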